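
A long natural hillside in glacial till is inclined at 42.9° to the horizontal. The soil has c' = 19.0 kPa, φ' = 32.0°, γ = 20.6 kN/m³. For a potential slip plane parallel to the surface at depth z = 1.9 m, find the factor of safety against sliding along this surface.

For an infinite slope with a slip plane parallel to the surface (no pore pressure): FS = [c' + γz cos²β tanφ'] / [γz sinβ cosβ].
γz = 20.6·1.9 = 39.14 kN/m²
Numerator = 19.0 + 39.14·cos²42.9°·tan32.0° = 19.0 + 39.14·0.5366·0.6249 = 32.124 kPa
Denominator = 39.14·sin42.9°·cos42.9° = 39.14·0.6807·0.7325 = 19.517 kPa
FS = 32.124 / 19.517 = 1.646

FS = 1.65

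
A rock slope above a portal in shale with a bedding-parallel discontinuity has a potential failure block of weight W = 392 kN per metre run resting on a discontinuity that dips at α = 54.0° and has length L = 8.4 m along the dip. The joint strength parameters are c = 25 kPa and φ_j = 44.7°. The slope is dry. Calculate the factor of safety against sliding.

FS = 1.38

Resolving the block weight along and normal to the plane and applying the Mohr–Coulomb strength on the joint:
N' = W cosα = 392·cos54.0° = 230.4 kN/m
Driving force T = W sinα = 392·sin54.0° = 317.1 kN/m
Resisting force R = c·L + N'·tanφ_j = 25·8.4 + 230.4·tan44.7° = 210.0 + 228.0 = 438.0 kN/m
FS = R / T = 438.0 / 317.1 = 1.381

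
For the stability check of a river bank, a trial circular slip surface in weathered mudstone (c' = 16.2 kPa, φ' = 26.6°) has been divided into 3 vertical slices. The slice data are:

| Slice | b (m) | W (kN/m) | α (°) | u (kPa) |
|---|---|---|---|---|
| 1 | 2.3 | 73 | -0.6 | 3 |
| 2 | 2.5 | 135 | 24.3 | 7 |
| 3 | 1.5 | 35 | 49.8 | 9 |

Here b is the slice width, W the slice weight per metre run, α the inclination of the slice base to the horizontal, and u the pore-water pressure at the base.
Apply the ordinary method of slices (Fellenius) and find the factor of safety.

FS = 2.52

Ordinary method of slices: FS = Σ[c'·Δl_i + (W_i cosα_i − u_i·Δl_i)·tanφ'] / Σ W_i sinα_i, with Δl_i = b_i / cosα_i.
Slice 1: Δl = 2.3/cos(-0.6°) = 2.300 m; N'_1 = 73·cos(-0.6°) − 3·2.300 = 66.1; c'Δl = 37.26; W sinα = -0.8
Slice 2: Δl = 2.5/cos24.3° = 2.743 m; N'_2 = 135·cos24.3° − 7·2.743 = 103.8; c'Δl = 44.44; W sinα = 55.6
Slice 3: Δl = 1.5/cos49.8° = 2.324 m; N'_3 = 35·cos49.8° − 9·2.324 = 1.7; c'Δl = 37.65; W sinα = 26.7
Σc'Δl = 119.3 kN/m; ΣN' = 171.6 kN/m; ΣW sinα = 81.5 kN/m
Resisting = 119.3 + 171.6·tan26.6° = 119.3 + 85.9 = 205.3 kN/m
FS = 205.3 / 81.5 = 2.518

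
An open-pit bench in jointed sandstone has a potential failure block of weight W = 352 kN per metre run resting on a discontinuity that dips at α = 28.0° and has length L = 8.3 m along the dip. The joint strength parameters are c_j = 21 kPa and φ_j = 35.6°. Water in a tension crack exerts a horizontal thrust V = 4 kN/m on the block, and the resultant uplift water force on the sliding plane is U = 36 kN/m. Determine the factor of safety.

FS = 2.19

Resolving the block weight along and normal to the plane and applying the Mohr–Coulomb strength on the joint:
N' = W cosα − U − V sinα = 352·cos28.0° − 36 − 4·sin28.0° = 272.9 kN/m
Driving force T = W sinα + V cosα = 352·sin28.0° + 4·cos28.0° = 168.8 kN/m
Resisting force R = c_j·L + N'·tanφ_j = 21·8.3 + 272.9·tan35.6° = 174.3 + 195.4 = 369.7 kN/m
FS = R / T = 369.7 / 168.8 = 2.190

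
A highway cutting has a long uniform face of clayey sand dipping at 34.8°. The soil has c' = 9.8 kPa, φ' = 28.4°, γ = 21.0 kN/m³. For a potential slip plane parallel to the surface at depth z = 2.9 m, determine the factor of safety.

FS = 1.12

For an infinite slope with a slip plane parallel to the surface (no pore pressure): FS = [c' + γz cos²β tanφ'] / [γz sinβ cosβ].
γz = 21.0·2.9 = 60.90 kN/m²
Numerator = 9.8 + 60.90·cos²34.8°·tan28.4° = 9.8 + 60.90·0.6743·0.5407 = 32.003 kPa
Denominator = 60.90·sin34.8°·cos34.8° = 60.90·0.5707·0.8211 = 28.540 kPa
FS = 32.003 / 28.540 = 1.121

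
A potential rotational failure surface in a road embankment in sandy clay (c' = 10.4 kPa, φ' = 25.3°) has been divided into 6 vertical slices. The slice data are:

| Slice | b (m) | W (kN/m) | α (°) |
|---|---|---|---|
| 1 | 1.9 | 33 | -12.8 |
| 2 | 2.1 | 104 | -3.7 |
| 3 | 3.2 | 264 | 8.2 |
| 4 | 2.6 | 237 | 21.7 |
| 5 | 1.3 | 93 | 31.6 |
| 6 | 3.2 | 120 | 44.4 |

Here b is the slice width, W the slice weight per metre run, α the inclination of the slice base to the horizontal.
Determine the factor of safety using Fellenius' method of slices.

FS = 2.20

Ordinary method of slices: FS = Σ[c'·Δl_i + (W_i cosα_i)·tanφ'] / Σ W_i sinα_i, with Δl_i = b_i / cosα_i.
Slice 1: Δl = 1.9/cos(-12.8°) = 1.948 m; N'_1 = 33·cos(-12.8°) = 32.2; c'Δl = 20.26; W sinα = -7.3
Slice 2: Δl = 2.1/cos(-3.7°) = 2.104 m; N'_2 = 104·cos(-3.7°) = 103.8; c'Δl = 21.89; W sinα = -6.7
Slice 3: Δl = 3.2/cos8.2° = 3.233 m; N'_3 = 264·cos8.2° = 261.3; c'Δl = 33.62; W sinα = 37.7
Slice 4: Δl = 2.6/cos21.7° = 2.798 m; N'_4 = 237·cos21.7° = 220.2; c'Δl = 29.10; W sinα = 87.6
Slice 5: Δl = 1.3/cos31.6° = 1.526 m; N'_5 = 93·cos31.6° = 79.2; c'Δl = 15.87; W sinα = 48.7
Slice 6: Δl = 3.2/cos44.4° = 4.479 m; N'_6 = 120·cos44.4° = 85.7; c'Δl = 46.58; W sinα = 84.0
Σc'Δl = 167.3 kN/m; ΣN' = 782.4 kN/m; ΣW sinα = 244.0 kN/m
Resisting = 167.3 + 782.4·tan25.3° = 167.3 + 369.8 = 537.2 kN/m
FS = 537.2 / 244.0 = 2.202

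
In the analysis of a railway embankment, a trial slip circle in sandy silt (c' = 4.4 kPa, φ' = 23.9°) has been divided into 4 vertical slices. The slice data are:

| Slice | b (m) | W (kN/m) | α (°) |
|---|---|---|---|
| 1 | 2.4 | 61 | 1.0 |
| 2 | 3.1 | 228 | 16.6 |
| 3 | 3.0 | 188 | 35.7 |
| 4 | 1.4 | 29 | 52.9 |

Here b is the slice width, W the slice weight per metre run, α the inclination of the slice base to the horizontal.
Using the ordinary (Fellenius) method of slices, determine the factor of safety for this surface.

FS = 1.26

Ordinary method of slices: FS = Σ[c'·Δl_i + (W_i cosα_i)·tanφ'] / Σ W_i sinα_i, with Δl_i = b_i / cosα_i.
Slice 1: Δl = 2.4/cos1.0° = 2.400 m; N'_1 = 61·cos1.0° = 61.0; c'Δl = 10.56; W sinα = 1.1
Slice 2: Δl = 3.1/cos16.6° = 3.235 m; N'_2 = 228·cos16.6° = 218.5; c'Δl = 14.23; W sinα = 65.1
Slice 3: Δl = 3.0/cos35.7° = 3.694 m; N'_3 = 188·cos35.7° = 152.7; c'Δl = 16.25; W sinα = 109.7
Slice 4: Δl = 1.4/cos52.9° = 2.321 m; N'_4 = 29·cos52.9° = 17.5; c'Δl = 10.21; W sinα = 23.1
Σc'Δl = 51.3 kN/m; ΣN' = 449.7 kN/m; ΣW sinα = 199.0 kN/m
Resisting = 51.3 + 449.7·tan23.9° = 51.3 + 199.3 = 250.5 kN/m
FS = 250.5 / 199.0 = 1.259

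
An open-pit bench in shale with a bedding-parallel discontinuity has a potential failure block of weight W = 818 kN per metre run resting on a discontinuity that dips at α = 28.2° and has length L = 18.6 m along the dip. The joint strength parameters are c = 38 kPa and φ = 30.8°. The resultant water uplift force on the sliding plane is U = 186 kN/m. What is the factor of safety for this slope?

FS = 2.65

Resolving the block weight along and normal to the plane and applying the Mohr–Coulomb strength on the joint:
N' = W cosα − U = 818·cos28.2° − 186 = 534.9 kN/m
Driving force T = W sinα = 818·sin28.2° = 386.5 kN/m
Resisting force R = c·L + N'·tanφ = 38·18.6 + 534.9·tan30.8° = 706.8 + 318.9 = 1025.7 kN/m
FS = R / T = 1025.7 / 386.5 = 2.653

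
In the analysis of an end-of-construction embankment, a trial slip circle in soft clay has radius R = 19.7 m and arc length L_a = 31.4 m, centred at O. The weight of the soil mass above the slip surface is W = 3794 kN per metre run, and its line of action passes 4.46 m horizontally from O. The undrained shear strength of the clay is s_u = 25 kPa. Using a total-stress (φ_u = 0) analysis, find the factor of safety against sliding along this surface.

Taking moments about the centre O, the resisting moment is provided by the undrained shear strength acting along the arc:
M_R = s_u·L_a·R = 25·31.40·19.7 = 15464.5 kN·m/m
M_D = W·d = 3794·4.46 = 16921.2 kN·m/m
FS = M_R / M_D = 15464.5 / 16921.2 = 0.914

FS = 0.91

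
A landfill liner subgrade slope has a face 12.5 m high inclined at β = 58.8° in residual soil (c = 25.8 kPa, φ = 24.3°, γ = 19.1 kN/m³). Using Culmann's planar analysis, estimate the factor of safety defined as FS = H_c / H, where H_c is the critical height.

FS = 1.92

H_c = (4c/γ) · sinβ cosφ / [1 − cos(β − φ)]
    = (4·25.8/19.1) · sin58.8°·cos24.3° / [1 − cos34.5°]
    = 5.403 · 0.7796 / 0.1759 = 23.95 m
FS = H_c / H = 23.95 / 12.5 = 1.916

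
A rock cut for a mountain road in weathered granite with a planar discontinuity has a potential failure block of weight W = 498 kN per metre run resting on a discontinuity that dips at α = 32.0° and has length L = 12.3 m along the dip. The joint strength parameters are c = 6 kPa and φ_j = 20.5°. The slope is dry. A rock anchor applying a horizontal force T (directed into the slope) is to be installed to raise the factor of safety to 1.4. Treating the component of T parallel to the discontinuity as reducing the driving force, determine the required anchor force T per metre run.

Resolving forces along and normal to the sliding plane, with the horizontal anchor force T adding T·sinα to the effective normal force and T·cosα acting up the plane against the driving force:
FS = [cL + (W cosα + T sinα) tanφ_j] / [W sinα − T cosα]
Without the anchor: N' = 422.3 kN/m, driving T_d = 263.9 kN/m, resisting R = 6·12.3 + 422.3·tan20.5° = 231.7 kN/m, FS = 0.88.
Setting FS = 1.4 and solving for T:
1.4·(263.9 − T cos32.0°) = 231.7 + T sin32.0°·tan20.5°
T·(sin32.0°·tan20.5° + 1.4·cos32.0°) = 1.4·263.9 − 231.7
T·(0.5299·0.3739 + 1.4·0.8480) = 369.5 − 231.7 = 137.8
T·1.3854 = 137.8
T = 99.4 kN/m

T = 99 kN/m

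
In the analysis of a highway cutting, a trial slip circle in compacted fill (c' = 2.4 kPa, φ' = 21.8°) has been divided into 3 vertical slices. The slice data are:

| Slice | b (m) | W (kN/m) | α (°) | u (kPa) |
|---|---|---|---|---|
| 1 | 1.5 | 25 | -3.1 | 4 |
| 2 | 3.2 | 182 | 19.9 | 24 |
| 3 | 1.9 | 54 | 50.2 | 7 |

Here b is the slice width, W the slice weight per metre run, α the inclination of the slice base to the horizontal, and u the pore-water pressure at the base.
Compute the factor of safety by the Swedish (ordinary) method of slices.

FS = 0.66

Ordinary method of slices: FS = Σ[c'·Δl_i + (W_i cosα_i − u_i·Δl_i)·tanφ'] / Σ W_i sinα_i, with Δl_i = b_i / cosα_i.
Slice 1: Δl = 1.5/cos(-3.1°) = 1.502 m; N'_1 = 25·cos(-3.1°) − 4·1.502 = 19.0; c'Δl = 3.61; W sinα = -1.4
Slice 2: Δl = 3.2/cos19.9° = 3.403 m; N'_2 = 182·cos19.9° − 24·3.403 = 89.5; c'Δl = 8.17; W sinα = 61.9
Slice 3: Δl = 1.9/cos50.2° = 2.968 m; N'_3 = 54·cos50.2° − 7·2.968 = 13.8; c'Δl = 7.12; W sinα = 41.5
Σc'Δl = 18.9 kN/m; ΣN' = 122.2 kN/m; ΣW sinα = 102.1 kN/m
Resisting = 18.9 + 122.2·tan21.8° = 18.9 + 48.9 = 67.8 kN/m
FS = 67.8 / 102.1 = 0.664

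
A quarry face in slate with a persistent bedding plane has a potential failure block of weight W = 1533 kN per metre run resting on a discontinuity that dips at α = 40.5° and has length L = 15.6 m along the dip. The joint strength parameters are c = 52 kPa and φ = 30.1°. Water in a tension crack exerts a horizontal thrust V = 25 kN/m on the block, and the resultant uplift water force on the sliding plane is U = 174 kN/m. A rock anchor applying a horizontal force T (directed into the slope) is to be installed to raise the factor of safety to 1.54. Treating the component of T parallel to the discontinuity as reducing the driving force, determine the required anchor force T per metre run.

T = 120 kN/m

Resolving forces along and normal to the sliding plane, with the horizontal anchor force T adding T·sinα to the effective normal force and T·cosα acting up the plane against the driving force:
FS = [cL + (W cosα − U − V sinα + T sinα) tanφ] / [W sinα + V cosα − T cosα]
Without the anchor: N' = 975.5 kN/m, driving T_d = 1014.6 kN/m, resisting R = 52·15.6 + 975.5·tan30.1° = 1376.7 kN/m, FS = 1.36.
Setting FS = 1.54 and solving for T:
1.54·(1014.6 − T cos40.5°) = 1376.7 + T sin40.5°·tan30.1°
T·(sin40.5°·tan30.1° + 1.54·cos40.5°) = 1.54·1014.6 − 1376.7
T·(0.6494·0.5797 + 1.54·0.7604) = 1562.5 − 1376.7 = 185.8
T·1.5475 = 185.8
T = 120.1 kN/m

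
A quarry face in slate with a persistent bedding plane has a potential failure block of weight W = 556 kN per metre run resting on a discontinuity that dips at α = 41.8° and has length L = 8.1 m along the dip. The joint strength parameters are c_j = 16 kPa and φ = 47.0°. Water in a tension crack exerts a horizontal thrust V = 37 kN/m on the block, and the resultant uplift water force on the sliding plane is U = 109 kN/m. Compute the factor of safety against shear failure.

Resolving the block weight along and normal to the plane and applying the Mohr–Coulomb strength on the joint:
N' = W cosα − U − V sinα = 556·cos41.8° − 109 − 37·sin41.8° = 280.8 kN/m
Driving force T = W sinα + V cosα = 556·sin41.8° + 37·cos41.8° = 398.2 kN/m
Resisting force R = c_j·L + N'·tanφ = 16·8.1 + 280.8·tan47.0° = 129.6 + 301.1 = 430.7 kN/m
FS = R / T = 430.7 / 398.2 = 1.082

FS = 1.08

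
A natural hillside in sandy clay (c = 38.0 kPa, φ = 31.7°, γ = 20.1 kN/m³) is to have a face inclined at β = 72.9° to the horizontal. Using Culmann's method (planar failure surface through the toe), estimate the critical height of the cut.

Culmann's analysis gives the critical failure plane at α_cr = (β + φ)/2 = (72.9 + 31.7)/2 = 52.3°, and the critical height
H_c = (4c/γ) · sinβ cosφ / [1 − cos(β − φ)]
    = (4·38.0/20.1) · sin72.9°·cos31.7° / [1 − cos(41.2°)]
    = 7.562 · 0.9558·0.8508 / [1 − 0.7524]
    = 7.562 · 0.8132 / 0.2476
    = 24.84 m

H_c = 24.84 m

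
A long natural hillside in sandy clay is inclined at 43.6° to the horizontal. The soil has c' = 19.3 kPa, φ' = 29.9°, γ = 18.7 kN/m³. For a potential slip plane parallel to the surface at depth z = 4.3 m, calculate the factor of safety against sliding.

FS = 1.08

For an infinite slope with a slip plane parallel to the surface (no pore pressure): FS = [c' + γz cos²β tanφ'] / [γz sinβ cosβ].
γz = 18.7·4.3 = 80.41 kN/m²
Numerator = 19.3 + 80.41·cos²43.6°·tan29.9° = 19.3 + 80.41·0.5244·0.5750 = 43.548 kPa
Denominator = 80.41·sin43.6°·cos43.6° = 80.41·0.6896·0.7242 = 40.157 kPa
FS = 43.548 / 40.157 = 1.084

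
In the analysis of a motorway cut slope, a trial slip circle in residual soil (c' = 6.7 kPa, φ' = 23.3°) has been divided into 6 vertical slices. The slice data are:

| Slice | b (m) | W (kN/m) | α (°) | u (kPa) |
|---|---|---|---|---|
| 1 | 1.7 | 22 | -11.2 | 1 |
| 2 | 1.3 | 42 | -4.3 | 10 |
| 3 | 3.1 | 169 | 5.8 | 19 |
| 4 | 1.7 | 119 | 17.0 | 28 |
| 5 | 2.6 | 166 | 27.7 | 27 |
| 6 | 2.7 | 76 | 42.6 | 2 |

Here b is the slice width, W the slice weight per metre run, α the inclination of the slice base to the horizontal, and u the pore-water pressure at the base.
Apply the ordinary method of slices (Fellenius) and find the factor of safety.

Ordinary method of slices: FS = Σ[c'·Δl_i + (W_i cosα_i − u_i·Δl_i)·tanφ'] / Σ W_i sinα_i, with Δl_i = b_i / cosα_i.
Slice 1: Δl = 1.7/cos(-11.2°) = 1.733 m; N'_1 = 22·cos(-11.2°) − 1·1.733 = 19.8; c'Δl = 11.61; W sinα = -4.3
Slice 2: Δl = 1.3/cos(-4.3°) = 1.304 m; N'_2 = 42·cos(-4.3°) − 10·1.304 = 28.8; c'Δl = 8.73; W sinα = -3.1
Slice 3: Δl = 3.1/cos5.8° = 3.116 m; N'_3 = 169·cos5.8° − 19·3.116 = 108.9; c'Δl = 20.88; W sinα = 17.1
Slice 4: Δl = 1.7/cos17.0° = 1.778 m; N'_4 = 119·cos17.0° − 28·1.778 = 64.0; c'Δl = 11.91; W sinα = 34.8
Slice 5: Δl = 2.6/cos27.7° = 2.937 m; N'_5 = 166·cos27.7° − 27·2.937 = 67.7; c'Δl = 19.67; W sinα = 77.2
Slice 6: Δl = 2.7/cos42.6° = 3.668 m; N'_6 = 76·cos42.6° − 2·3.668 = 48.6; c'Δl = 24.58; W sinα = 51.4
Σc'Δl = 97.4 kN/m; ΣN' = 337.9 kN/m; ΣW sinα = 173.1 kN/m
Resisting = 97.4 + 337.9·tan23.3° = 97.4 + 145.5 = 242.9 kN/m
FS = 242.9 / 173.1 = 1.404

FS = 1.40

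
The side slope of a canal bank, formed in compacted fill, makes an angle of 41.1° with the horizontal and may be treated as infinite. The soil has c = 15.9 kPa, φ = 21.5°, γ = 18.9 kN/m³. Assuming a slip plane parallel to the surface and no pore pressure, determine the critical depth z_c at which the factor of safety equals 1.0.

Setting FS = 1.00 in FS = [c + γz cos²β tanφ] / [γz sinβ cosβ] and solving for z:
z = c / [γ cosβ (FS·sinβ − cosβ·tanφ)]
  = 15.9 / [18.9·cos41.1°·(1.00·sin41.1° − cos41.1°·tan21.5°)]
  = 15.9 / [18.9·0.7536·(1.00·0.6574 − 0.7536·0.3939)]
  = 15.9 / 5.1349 = 3.096 m

z_c = 3.10 m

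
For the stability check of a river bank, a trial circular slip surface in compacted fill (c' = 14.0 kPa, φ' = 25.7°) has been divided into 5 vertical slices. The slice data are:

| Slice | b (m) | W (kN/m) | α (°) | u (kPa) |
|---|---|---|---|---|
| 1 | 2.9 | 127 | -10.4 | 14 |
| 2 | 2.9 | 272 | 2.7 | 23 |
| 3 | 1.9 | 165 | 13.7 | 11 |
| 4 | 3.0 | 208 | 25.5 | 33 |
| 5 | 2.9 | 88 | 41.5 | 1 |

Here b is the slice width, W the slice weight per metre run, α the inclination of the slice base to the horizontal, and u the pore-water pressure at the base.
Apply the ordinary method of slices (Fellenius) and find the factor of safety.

FS = 2.73

Ordinary method of slices: FS = Σ[c'·Δl_i + (W_i cosα_i − u_i·Δl_i)·tanφ'] / Σ W_i sinα_i, with Δl_i = b_i / cosα_i.
Slice 1: Δl = 2.9/cos(-10.4°) = 2.948 m; N'_1 = 127·cos(-10.4°) − 14·2.948 = 83.6; c'Δl = 41.28; W sinα = -22.9
Slice 2: Δl = 2.9/cos2.7° = 2.903 m; N'_2 = 272·cos2.7° − 23·2.903 = 204.9; c'Δl = 40.65; W sinα = 12.8
Slice 3: Δl = 1.9/cos13.7° = 1.956 m; N'_3 = 165·cos13.7° − 11·1.956 = 138.8; c'Δl = 27.38; W sinα = 39.1
Slice 4: Δl = 3.0/cos25.5° = 3.324 m; N'_4 = 208·cos25.5° − 33·3.324 = 78.1; c'Δl = 46.53; W sinα = 89.5
Slice 5: Δl = 2.9/cos41.5° = 3.872 m; N'_5 = 88·cos41.5° − 1·3.872 = 62.0; c'Δl = 54.21; W sinα = 58.3
Σc'Δl = 210.0 kN/m; ΣN' = 567.4 kN/m; ΣW sinα = 176.8 kN/m
Resisting = 210.0 + 567.4·tan25.7° = 210.0 + 273.1 = 483.1 kN/m
FS = 483.1 / 176.8 = 2.732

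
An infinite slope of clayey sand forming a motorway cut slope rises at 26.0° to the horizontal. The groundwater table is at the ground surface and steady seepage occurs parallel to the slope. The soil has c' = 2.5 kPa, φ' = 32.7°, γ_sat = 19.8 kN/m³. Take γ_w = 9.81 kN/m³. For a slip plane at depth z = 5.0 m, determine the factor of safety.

With seepage parallel to the slope and the water table at the surface, the effective normal stress on the slip plane uses the buoyant unit weight γ' = γ_sat − γ_w while the driving shear stress uses γ_sat:
FS = [c' + γ' z cos²β tanφ'] / [γ_sat z sinβ cosβ]
γ' = 19.8 − 9.81 = 9.99 kN/m³
Numerator = 2.5 + 9.99·5.0·cos²26.0°·tan32.7° = 2.5 + 9.99·5.0·0.8078·0.6420 = 28.405 kPa
Denominator = 19.8·5.0·sin26.0°·cos26.0° = 19.8·5.0·0.4384·0.8988 = 39.007 kPa
FS = 28.405 / 39.007 = 0.728

FS = 0.73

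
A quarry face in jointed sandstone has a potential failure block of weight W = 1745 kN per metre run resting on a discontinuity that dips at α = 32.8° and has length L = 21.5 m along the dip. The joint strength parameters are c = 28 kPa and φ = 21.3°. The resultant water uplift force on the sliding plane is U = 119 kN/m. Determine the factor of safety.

FS = 1.19

Resolving the block weight along and normal to the plane and applying the Mohr–Coulomb strength on the joint:
N' = W cosα − U = 1745·cos32.8° − 119 = 1347.8 kN/m
Driving force T = W sinα = 1745·sin32.8° = 945.3 kN/m
Resisting force R = c·L + N'·tanφ = 28·21.5 + 1347.8·tan21.3° = 602.0 + 525.5 = 1127.5 kN/m
FS = R / T = 1127.5 / 945.3 = 1.193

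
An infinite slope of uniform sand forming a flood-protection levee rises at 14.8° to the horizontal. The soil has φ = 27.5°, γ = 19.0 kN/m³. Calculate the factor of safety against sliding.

For a dry cohesionless infinite slope the factor of safety is FS = tanφ / tanβ.
FS = tan27.5° / tan14.8° = 0.5206 / 0.2642 = 1.970

FS = 1.97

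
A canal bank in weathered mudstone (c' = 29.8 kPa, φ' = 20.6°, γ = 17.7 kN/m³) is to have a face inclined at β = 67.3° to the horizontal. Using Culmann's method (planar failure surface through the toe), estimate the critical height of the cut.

H_c = 18.51 m

Culmann's analysis gives the critical failure plane at α_cr = (β + φ')/2 = (67.3 + 20.6)/2 = 44.0°, and the critical height
H_c = (4c'/γ) · sinβ cosφ' / [1 − cos(β − φ')]
    = (4·29.8/17.7) · sin67.3°·cos20.6° / [1 − cos(46.7°)]
    = 6.734 · 0.9225·0.9361 / [1 − 0.6858]
    = 6.734 · 0.8636 / 0.3142
    = 18.51 m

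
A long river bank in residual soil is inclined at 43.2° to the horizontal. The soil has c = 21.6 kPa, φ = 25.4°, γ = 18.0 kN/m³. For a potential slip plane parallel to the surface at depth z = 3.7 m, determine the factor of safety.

For an infinite slope with a slip plane parallel to the surface (no pore pressure): FS = [c + γz cos²β tanφ] / [γz sinβ cosβ].
γz = 18.0·3.7 = 66.60 kN/m²
Numerator = 21.6 + 66.60·cos²43.2°·tan25.4° = 21.6 + 66.60·0.5314·0.4748 = 38.405 kPa
Denominator = 66.60·sin43.2°·cos43.2° = 66.60·0.6845·0.7290 = 33.234 kPa
FS = 38.405 / 33.234 = 1.156

FS = 1.16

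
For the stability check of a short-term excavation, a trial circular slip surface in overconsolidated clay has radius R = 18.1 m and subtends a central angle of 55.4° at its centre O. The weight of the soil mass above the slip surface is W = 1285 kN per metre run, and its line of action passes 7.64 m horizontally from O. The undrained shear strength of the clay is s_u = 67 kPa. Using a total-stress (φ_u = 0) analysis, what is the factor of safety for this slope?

FS = 2.16

Taking moments about the centre O, the resisting moment is provided by the undrained shear strength acting along the arc:
Arc length L_a = R·θ = 18.1·(55.4°·π/180) = 18.1·0.9669 = 17.50 m
M_R = s_u·L_a·R = 67·17.50·18.1 = 21223.6 kN·m/m
M_D = W·d = 1285·7.64 = 9817.4 kN·m/m
FS = M_R / M_D = 21223.6 / 9817.4 = 2.162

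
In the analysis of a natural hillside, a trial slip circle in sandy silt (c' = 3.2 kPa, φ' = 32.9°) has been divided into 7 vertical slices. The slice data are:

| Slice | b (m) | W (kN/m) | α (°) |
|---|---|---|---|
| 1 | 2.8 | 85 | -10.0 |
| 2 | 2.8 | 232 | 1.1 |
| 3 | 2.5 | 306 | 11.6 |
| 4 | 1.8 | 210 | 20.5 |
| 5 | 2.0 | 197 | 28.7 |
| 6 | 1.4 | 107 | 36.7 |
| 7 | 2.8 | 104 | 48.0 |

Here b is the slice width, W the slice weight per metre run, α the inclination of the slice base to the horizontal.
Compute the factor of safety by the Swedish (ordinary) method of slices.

Ordinary method of slices: FS = Σ[c'·Δl_i + (W_i cosα_i)·tanφ'] / Σ W_i sinα_i, with Δl_i = b_i / cosα_i.
Slice 1: Δl = 2.8/cos(-10.0°) = 2.843 m; N'_1 = 85·cos(-10.0°) = 83.7; c'Δl = 9.10; W sinα = -14.8
Slice 2: Δl = 2.8/cos1.1° = 2.801 m; N'_2 = 232·cos1.1° = 232.0; c'Δl = 8.96; W sinα = 4.5
Slice 3: Δl = 2.5/cos11.6° = 2.552 m; N'_3 = 306·cos11.6° = 299.8; c'Δl = 8.17; W sinα = 61.5
Slice 4: Δl = 1.8/cos20.5° = 1.922 m; N'_4 = 210·cos20.5° = 196.7; c'Δl = 6.15; W sinα = 73.5
Slice 5: Δl = 2.0/cos28.7° = 2.280 m; N'_5 = 197·cos28.7° = 172.8; c'Δl = 7.30; W sinα = 94.6
Slice 6: Δl = 1.4/cos36.7° = 1.746 m; N'_6 = 107·cos36.7° = 85.8; c'Δl = 5.59; W sinα = 63.9
Slice 7: Δl = 2.8/cos48.0° = 4.185 m; N'_7 = 104·cos48.0° = 69.6; c'Δl = 13.39; W sinα = 77.3
Σc'Δl = 58.7 kN/m; ΣN' = 1140.3 kN/m; ΣW sinα = 360.6 kN/m
Resisting = 58.7 + 1140.3·tan32.9° = 58.7 + 737.7 = 796.3 kN/m
FS = 796.3 / 360.6 = 2.208

FS = 2.21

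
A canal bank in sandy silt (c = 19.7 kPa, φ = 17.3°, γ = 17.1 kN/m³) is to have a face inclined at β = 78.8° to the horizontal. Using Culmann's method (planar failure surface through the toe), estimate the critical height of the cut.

Culmann's analysis gives the critical failure plane at α_cr = (β + φ)/2 = (78.8 + 17.3)/2 = 48.0°, and the critical height
H_c = (4c/γ) · sinβ cosφ / [1 − cos(β − φ)]
    = (4·19.7/17.1) · sin78.8°·cos17.3° / [1 − cos(61.5°)]
    = 4.608 · 0.9810·0.9548 / [1 − 0.4772]
    = 4.608 · 0.9366 / 0.5228
    = 8.25 m

H_c = 8.25 m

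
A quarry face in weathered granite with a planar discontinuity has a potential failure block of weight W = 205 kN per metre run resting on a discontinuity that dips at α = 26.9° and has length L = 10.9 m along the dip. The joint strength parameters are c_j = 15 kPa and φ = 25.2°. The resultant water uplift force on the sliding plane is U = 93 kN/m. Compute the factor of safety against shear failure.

FS = 2.22

Resolving the block weight along and normal to the plane and applying the Mohr–Coulomb strength on the joint:
N' = W cosα − U = 205·cos26.9° − 93 = 89.8 kN/m
Driving force T = W sinα = 205·sin26.9° = 92.7 kN/m
Resisting force R = c_j·L + N'·tanφ = 15·10.9 + 89.8·tan25.2° = 163.5 + 42.3 = 205.8 kN/m
FS = R / T = 205.8 / 92.7 = 2.219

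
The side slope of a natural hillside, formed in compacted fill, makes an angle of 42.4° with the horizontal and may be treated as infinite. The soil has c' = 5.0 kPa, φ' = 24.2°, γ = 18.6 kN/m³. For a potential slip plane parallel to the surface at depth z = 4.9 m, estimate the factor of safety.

FS = 0.60

For an infinite slope with a slip plane parallel to the surface (no pore pressure): FS = [c' + γz cos²β tanφ'] / [γz sinβ cosβ].
γz = 18.6·4.9 = 91.14 kN/m²
Numerator = 5.0 + 91.14·cos²42.4°·tan24.2° = 5.0 + 91.14·0.5453·0.4494 = 27.336 kPa
Denominator = 91.14·sin42.4°·cos42.4° = 91.14·0.6743·0.7385 = 45.382 kPa
FS = 27.336 / 45.382 = 0.602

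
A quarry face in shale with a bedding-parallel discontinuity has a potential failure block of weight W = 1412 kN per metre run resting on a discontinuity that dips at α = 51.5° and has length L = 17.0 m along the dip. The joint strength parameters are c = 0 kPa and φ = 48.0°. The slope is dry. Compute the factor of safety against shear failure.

Resolving the block weight along and normal to the plane and applying the Mohr–Coulomb strength on the joint:
N' = W cosα = 1412·cos51.5° = 879.0 kN/m
Driving force T = W sinα = 1412·sin51.5° = 1105.0 kN/m
Resisting force R = c·L + N'·tanφ = 0·17.0 + 879.0·tan48.0° = 0.0 + 976.2 = 976.2 kN/m
FS = R / T = 976.2 / 1105.0 = 0.883

FS = 0.88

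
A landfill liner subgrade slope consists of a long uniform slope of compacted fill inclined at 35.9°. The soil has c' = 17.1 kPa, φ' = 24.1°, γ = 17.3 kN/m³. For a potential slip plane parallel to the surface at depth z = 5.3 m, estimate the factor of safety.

For an infinite slope with a slip plane parallel to the surface (no pore pressure): FS = [c' + γz cos²β tanφ'] / [γz sinβ cosβ].
γz = 17.3·5.3 = 91.69 kN/m²
Numerator = 17.1 + 91.69·cos²35.9°·tan24.1° = 17.1 + 91.69·0.6562·0.4473 = 44.013 kPa
Denominator = 91.69·sin35.9°·cos35.9° = 91.69·0.5864·0.8100 = 43.551 kPa
FS = 44.013 / 43.551 = 1.011

FS = 1.01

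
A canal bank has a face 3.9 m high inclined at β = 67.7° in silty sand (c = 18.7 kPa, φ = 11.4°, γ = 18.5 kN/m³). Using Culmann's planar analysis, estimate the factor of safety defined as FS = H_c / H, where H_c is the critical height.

FS = 2.11

H_c = (4c/γ) · sinβ cosφ / [1 − cos(β − φ)]
    = (4·18.7/18.5) · sin67.7°·cos11.4° / [1 − cos56.3°]
    = 4.043 · 0.9070 / 0.4452 = 8.24 m
FS = H_c / H = 8.24 / 3.9 = 2.112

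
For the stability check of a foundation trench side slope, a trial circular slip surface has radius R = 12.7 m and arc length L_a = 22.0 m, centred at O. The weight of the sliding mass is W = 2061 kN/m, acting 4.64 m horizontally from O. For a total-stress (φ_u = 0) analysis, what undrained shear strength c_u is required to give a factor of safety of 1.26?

c_u = 43.1 kPa

FS = c_u·L_a·R / (W·d), so c_u = FS·W·d / (L_a·R).
c_u = 1.26·2061·4.64 / (22.00·12.7) = 12049.4 / 279.40 = 43.13 kPa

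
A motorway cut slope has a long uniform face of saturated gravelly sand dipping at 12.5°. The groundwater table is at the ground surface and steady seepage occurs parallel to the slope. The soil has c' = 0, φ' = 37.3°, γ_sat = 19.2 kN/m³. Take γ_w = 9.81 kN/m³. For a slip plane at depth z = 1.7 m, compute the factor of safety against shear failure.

With seepage parallel to the slope and the water table at the surface, the effective normal stress on the slip plane uses the buoyant unit weight γ' = γ_sat − γ_w while the driving shear stress uses γ_sat:
FS = [c' + γ' z cos²β tanφ'] / [γ_sat z sinβ cosβ]
(For c' = 0 this reduces to FS = (γ'/γ_sat)·tanφ'/tanβ.)
γ' = 19.2 − 9.81 = 9.39 kN/m³
Numerator = 0.0 + 9.39·1.7·cos²12.5°·tan37.3° = 0.0 + 9.39·1.7·0.9532·0.7618 = 11.591 kPa
Denominator = 19.2·1.7·sin12.5°·cos12.5° = 19.2·1.7·0.2164·0.9763 = 6.897 kPa
FS = 11.591 / 6.897 = 1.681

FS = 1.68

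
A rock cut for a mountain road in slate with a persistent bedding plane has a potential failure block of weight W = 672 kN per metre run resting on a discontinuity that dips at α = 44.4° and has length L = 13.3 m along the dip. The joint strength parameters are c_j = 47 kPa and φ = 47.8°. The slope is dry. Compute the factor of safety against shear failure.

Resolving the block weight along and normal to the plane and applying the Mohr–Coulomb strength on the joint:
N' = W cosα = 672·cos44.4° = 480.1 kN/m
Driving force T = W sinα = 672·sin44.4° = 470.2 kN/m
Resisting force R = c_j·L + N'·tanφ = 47·13.3 + 480.1·tan47.8° = 625.1 + 529.5 = 1154.6 kN/m
FS = R / T = 1154.6 / 470.2 = 2.456

FS = 2.46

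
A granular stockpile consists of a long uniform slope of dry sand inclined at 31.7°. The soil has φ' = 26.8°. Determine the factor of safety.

FS = 0.82

For a dry cohesionless infinite slope the factor of safety is FS = tanφ' / tanβ.
FS = tan26.8° / tan31.7° = 0.5051 / 0.6176 = 0.818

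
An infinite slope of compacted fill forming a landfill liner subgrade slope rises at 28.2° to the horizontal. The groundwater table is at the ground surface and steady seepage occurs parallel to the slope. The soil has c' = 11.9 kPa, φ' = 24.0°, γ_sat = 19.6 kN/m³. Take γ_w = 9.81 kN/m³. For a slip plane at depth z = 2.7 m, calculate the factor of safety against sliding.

FS = 0.95

With seepage parallel to the slope and the water table at the surface, the effective normal stress on the slip plane uses the buoyant unit weight γ' = γ_sat − γ_w while the driving shear stress uses γ_sat:
FS = [c' + γ' z cos²β tanφ'] / [γ_sat z sinβ cosβ]
γ' = 19.6 − 9.81 = 9.79 kN/m³
Numerator = 11.9 + 9.79·2.7·cos²28.2°·tan24.0° = 11.9 + 9.79·2.7·0.7767·0.4452 = 21.041 kPa
Denominator = 19.6·2.7·sin28.2°·cos28.2° = 19.6·2.7·0.4726·0.8813 = 22.039 kPa
FS = 21.041 / 22.039 = 0.955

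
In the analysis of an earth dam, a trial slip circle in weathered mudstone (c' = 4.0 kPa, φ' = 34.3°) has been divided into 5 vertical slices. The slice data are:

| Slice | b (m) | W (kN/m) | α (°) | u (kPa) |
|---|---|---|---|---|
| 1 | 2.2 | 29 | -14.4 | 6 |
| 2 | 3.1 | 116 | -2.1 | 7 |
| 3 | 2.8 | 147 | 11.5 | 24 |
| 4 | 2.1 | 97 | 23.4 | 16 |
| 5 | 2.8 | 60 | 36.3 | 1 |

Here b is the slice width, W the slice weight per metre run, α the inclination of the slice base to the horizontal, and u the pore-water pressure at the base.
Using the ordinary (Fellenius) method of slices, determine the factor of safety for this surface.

Ordinary method of slices: FS = Σ[c'·Δl_i + (W_i cosα_i − u_i·Δl_i)·tanφ'] / Σ W_i sinα_i, with Δl_i = b_i / cosα_i.
Slice 1: Δl = 2.2/cos(-14.4°) = 2.271 m; N'_1 = 29·cos(-14.4°) − 6·2.271 = 14.5; c'Δl = 9.09; W sinα = -7.2
Slice 2: Δl = 3.1/cos(-2.1°) = 3.102 m; N'_2 = 116·cos(-2.1°) − 7·3.102 = 94.2; c'Δl = 12.41; W sinα = -4.3
Slice 3: Δl = 2.8/cos11.5° = 2.857 m; N'_3 = 147·cos11.5° − 24·2.857 = 75.5; c'Δl = 11.43; W sinα = 29.3
Slice 4: Δl = 2.1/cos23.4° = 2.288 m; N'_4 = 97·cos23.4° − 16·2.288 = 52.4; c'Δl = 9.15; W sinα = 38.5
Slice 5: Δl = 2.8/cos36.3° = 3.474 m; N'_5 = 60·cos36.3° − 1·3.474 = 44.9; c'Δl = 13.90; W sinα = 35.5
Σc'Δl = 56.0 kN/m; ΣN' = 281.4 kN/m; ΣW sinα = 91.9 kN/m
Resisting = 56.0 + 281.4·tan34.3° = 56.0 + 192.0 = 248.0 kN/m
FS = 248.0 / 91.9 = 2.698

FS = 2.70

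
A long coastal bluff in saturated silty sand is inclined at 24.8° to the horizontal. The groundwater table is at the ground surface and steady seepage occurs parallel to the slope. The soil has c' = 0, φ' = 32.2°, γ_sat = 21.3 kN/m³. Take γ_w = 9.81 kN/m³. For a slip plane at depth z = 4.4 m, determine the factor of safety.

With seepage parallel to the slope and the water table at the surface, the effective normal stress on the slip plane uses the buoyant unit weight γ' = γ_sat − γ_w while the driving shear stress uses γ_sat:
FS = [c' + γ' z cos²β tanφ'] / [γ_sat z sinβ cosβ]
(For c' = 0 this reduces to FS = (γ'/γ_sat)·tanφ'/tanβ.)
γ' = 21.3 − 9.81 = 11.49 kN/m³
Numerator = 0.0 + 11.49·4.4·cos²24.8°·tan32.2° = 0.0 + 11.49·4.4·0.8241·0.6297 = 26.235 kPa
Denominator = 21.3·4.4·sin24.8°·cos24.8° = 21.3·4.4·0.4195·0.9078 = 35.686 kPa
FS = 26.235 / 35.686 = 0.735

FS = 0.74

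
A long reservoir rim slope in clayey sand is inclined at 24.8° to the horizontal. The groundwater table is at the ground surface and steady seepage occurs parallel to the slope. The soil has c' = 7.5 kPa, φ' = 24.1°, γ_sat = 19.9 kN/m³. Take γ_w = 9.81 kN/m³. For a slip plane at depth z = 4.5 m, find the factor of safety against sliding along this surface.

FS = 0.71

With seepage parallel to the slope and the water table at the surface, the effective normal stress on the slip plane uses the buoyant unit weight γ' = γ_sat − γ_w while the driving shear stress uses γ_sat:
FS = [c' + γ' z cos²β tanφ'] / [γ_sat z sinβ cosβ]
γ' = 19.9 − 9.81 = 10.09 kN/m³
Numerator = 7.5 + 10.09·4.5·cos²24.8°·tan24.1° = 7.5 + 10.09·4.5·0.8241·0.4473 = 24.237 kPa
Denominator = 19.9·4.5·sin24.8°·cos24.8° = 19.9·4.5·0.4195·0.9078 = 34.098 kPa
FS = 24.237 / 34.098 = 0.711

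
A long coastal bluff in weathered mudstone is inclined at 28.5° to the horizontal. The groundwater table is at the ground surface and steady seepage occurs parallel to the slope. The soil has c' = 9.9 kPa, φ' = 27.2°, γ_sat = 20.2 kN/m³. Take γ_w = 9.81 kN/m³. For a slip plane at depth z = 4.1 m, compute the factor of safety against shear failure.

With seepage parallel to the slope and the water table at the surface, the effective normal stress on the slip plane uses the buoyant unit weight γ' = γ_sat − γ_w while the driving shear stress uses γ_sat:
FS = [c' + γ' z cos²β tanφ'] / [γ_sat z sinβ cosβ]
γ' = 20.2 − 9.81 = 10.39 kN/m³
Numerator = 9.9 + 10.39·4.1·cos²28.5°·tan27.2° = 9.9 + 10.39·4.1·0.7723·0.5139 = 26.808 kPa
Denominator = 20.2·4.1·sin28.5°·cos28.5° = 20.2·4.1·0.4772·0.8788 = 34.729 kPa
FS = 26.808 / 34.729 = 0.772

FS = 0.77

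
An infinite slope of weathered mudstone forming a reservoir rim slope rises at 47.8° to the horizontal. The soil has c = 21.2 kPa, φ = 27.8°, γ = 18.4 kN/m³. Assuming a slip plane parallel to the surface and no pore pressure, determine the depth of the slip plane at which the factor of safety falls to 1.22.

Setting FS = 1.22 in FS = [c + γz cos²β tanφ] / [γz sinβ cosβ] and solving for z:
z = c / [γ cosβ (FS·sinβ − cosβ·tanφ)]
  = 21.2 / [18.4·cos47.8°·(1.22·sin47.8° − cos47.8°·tan27.8°)]
  = 21.2 / [18.4·0.6717·(1.22·0.7408 − 0.6717·0.5272)]
  = 21.2 / 6.7932 = 3.121 m

z = 3.12 m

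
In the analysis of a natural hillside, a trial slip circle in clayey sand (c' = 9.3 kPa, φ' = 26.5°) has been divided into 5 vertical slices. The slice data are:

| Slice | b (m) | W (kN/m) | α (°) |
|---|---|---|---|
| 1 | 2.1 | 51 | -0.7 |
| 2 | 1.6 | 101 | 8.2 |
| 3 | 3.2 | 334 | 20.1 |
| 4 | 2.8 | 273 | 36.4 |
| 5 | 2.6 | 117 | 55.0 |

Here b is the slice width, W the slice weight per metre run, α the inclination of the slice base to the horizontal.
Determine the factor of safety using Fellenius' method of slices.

FS = 1.33

Ordinary method of slices: FS = Σ[c'·Δl_i + (W_i cosα_i)·tanφ'] / Σ W_i sinα_i, with Δl_i = b_i / cosα_i.
Slice 1: Δl = 2.1/cos(-0.7°) = 2.100 m; N'_1 = 51·cos(-0.7°) = 51.0; c'Δl = 19.53; W sinα = -0.6
Slice 2: Δl = 1.6/cos8.2° = 1.617 m; N'_2 = 101·cos8.2° = 100.0; c'Δl = 15.03; W sinα = 14.4
Slice 3: Δl = 3.2/cos20.1° = 3.408 m; N'_3 = 334·cos20.1° = 313.7; c'Δl = 31.69; W sinα = 114.8
Slice 4: Δl = 2.8/cos36.4° = 3.479 m; N'_4 = 273·cos36.4° = 219.7; c'Δl = 32.35; W sinα = 162.0
Slice 5: Δl = 2.6/cos55.0° = 4.533 m; N'_5 = 117·cos55.0° = 67.1; c'Δl = 42.16; W sinα = 95.8
Σc'Δl = 140.8 kN/m; ΣN' = 751.5 kN/m; ΣW sinα = 386.4 kN/m
Resisting = 140.8 + 751.5·tan26.5° = 140.8 + 374.7 = 515.4 kN/m
FS = 515.4 / 386.4 = 1.334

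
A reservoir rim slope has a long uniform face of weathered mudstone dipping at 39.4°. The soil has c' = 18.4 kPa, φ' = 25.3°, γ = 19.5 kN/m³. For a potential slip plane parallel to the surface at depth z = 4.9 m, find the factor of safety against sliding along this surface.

For an infinite slope with a slip plane parallel to the surface (no pore pressure): FS = [c' + γz cos²β tanφ'] / [γz sinβ cosβ].
γz = 19.5·4.9 = 95.55 kN/m²
Numerator = 18.4 + 95.55·cos²39.4°·tan25.3° = 18.4 + 95.55·0.5971·0.4727 = 45.370 kPa
Denominator = 95.55·sin39.4°·cos39.4° = 95.55·0.6347·0.7727 = 46.865 kPa
FS = 45.370 / 46.865 = 0.968

FS = 0.97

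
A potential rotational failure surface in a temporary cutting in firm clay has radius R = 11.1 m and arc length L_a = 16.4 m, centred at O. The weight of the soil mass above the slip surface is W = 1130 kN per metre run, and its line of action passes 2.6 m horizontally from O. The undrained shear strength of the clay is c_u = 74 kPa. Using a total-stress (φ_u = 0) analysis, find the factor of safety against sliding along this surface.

FS = 4.59

Taking moments about the centre O, the resisting moment is provided by the undrained shear strength acting along the arc:
M_R = c_u·L_a·R = 74·16.40·11.1 = 13471.0 kN·m/m
M_D = W·d = 1130·2.6 = 2938.0 kN·m/m
FS = M_R / M_D = 13471.0 / 2938.0 = 4.585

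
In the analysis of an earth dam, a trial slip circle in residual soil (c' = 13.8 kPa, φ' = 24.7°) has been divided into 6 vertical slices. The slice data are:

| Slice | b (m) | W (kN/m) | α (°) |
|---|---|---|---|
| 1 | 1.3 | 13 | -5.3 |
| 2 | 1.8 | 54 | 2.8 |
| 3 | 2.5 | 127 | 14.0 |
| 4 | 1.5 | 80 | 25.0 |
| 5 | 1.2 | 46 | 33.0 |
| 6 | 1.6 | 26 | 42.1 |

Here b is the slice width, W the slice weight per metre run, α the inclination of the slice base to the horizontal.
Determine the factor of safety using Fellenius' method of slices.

Ordinary method of slices: FS = Σ[c'·Δl_i + (W_i cosα_i)·tanφ'] / Σ W_i sinα_i, with Δl_i = b_i / cosα_i.
Slice 1: Δl = 1.3/cos(-5.3°) = 1.306 m; N'_1 = 13·cos(-5.3°) = 12.9; c'Δl = 18.02; W sinα = -1.2
Slice 2: Δl = 1.8/cos2.8° = 1.802 m; N'_2 = 54·cos2.8° = 53.9; c'Δl = 24.87; W sinα = 2.6
Slice 3: Δl = 2.5/cos14.0° = 2.577 m; N'_3 = 127·cos14.0° = 123.2; c'Δl = 35.56; W sinα = 30.7
Slice 4: Δl = 1.5/cos25.0° = 1.655 m; N'_4 = 80·cos25.0° = 72.5; c'Δl = 22.84; W sinα = 33.8
Slice 5: Δl = 1.2/cos33.0° = 1.431 m; N'_5 = 46·cos33.0° = 38.6; c'Δl = 19.75; W sinα = 25.1
Slice 6: Δl = 1.6/cos42.1° = 2.156 m; N'_6 = 26·cos42.1° = 19.3; c'Δl = 29.76; W sinα = 17.4
Σc'Δl = 150.8 kN/m; ΣN' = 320.5 kN/m; ΣW sinα = 108.5 kN/m
Resisting = 150.8 + 320.5·tan24.7° = 150.8 + 147.4 = 298.2 kN/m
FS = 298.2 / 108.5 = 2.749

FS = 2.75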